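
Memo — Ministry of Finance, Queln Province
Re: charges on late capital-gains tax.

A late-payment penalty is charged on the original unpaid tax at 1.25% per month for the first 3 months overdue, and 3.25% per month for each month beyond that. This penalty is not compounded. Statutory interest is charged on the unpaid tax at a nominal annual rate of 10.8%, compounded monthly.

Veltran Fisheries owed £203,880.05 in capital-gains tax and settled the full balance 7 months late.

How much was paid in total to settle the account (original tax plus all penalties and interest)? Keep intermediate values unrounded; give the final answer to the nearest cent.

£251,226.45

Penalty, months 1–3: 3 × 1.25% × £203,880.05 = £7,645.50…
Penalty, months 4–7: 4 × 3.25% × £203,880.05 = £26,504.41…
Interest (10.8%/yr ÷ 12 = 0.9%/month): £203,880.05 × ((1 + 0.009)^7 − 1) = £13,196.4922…
Total = £203,880.05 + £34,149.9084… + £13,196.4922… = £251,226.45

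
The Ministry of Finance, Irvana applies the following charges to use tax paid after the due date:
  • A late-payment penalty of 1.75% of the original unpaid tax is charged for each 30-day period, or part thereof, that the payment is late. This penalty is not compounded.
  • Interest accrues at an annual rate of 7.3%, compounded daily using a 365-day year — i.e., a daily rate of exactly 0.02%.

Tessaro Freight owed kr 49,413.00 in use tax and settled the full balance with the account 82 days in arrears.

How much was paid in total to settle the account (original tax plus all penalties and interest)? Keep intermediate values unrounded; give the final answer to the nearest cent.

Penalty periods: ⌈82/30⌉ = 3; penalty = 3 × 1.75% × kr 49,413.00 = kr 2,594.18…
Interest: kr 49,413.00 × ((1 + 0.0002)^82 − 1) = kr 49,413.00 × 0.01653355… = kr 816.9724…
Total = kr 49,413.00 + kr 2,594.1825 + kr 816.9724… = kr 52,824.15

kr 52,824.15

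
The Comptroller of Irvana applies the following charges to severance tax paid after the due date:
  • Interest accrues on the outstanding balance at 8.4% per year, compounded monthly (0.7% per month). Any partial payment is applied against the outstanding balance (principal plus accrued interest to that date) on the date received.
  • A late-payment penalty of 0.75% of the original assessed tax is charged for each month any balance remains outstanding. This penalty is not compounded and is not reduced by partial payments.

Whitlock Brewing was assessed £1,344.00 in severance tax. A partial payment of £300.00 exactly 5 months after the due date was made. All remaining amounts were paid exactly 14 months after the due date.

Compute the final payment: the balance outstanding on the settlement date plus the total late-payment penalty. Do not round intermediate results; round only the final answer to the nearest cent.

Balance at month 5: £1,344.0000 × (1 + 0.007)^5 = £1,391.7032…
After £300.00 payment: £1,391.7032… − £300.00 = £1,091.7032…
Balance at month 14: £1,091.7032… × (1 + 0.007)^9 = £1,162.4380…
Penalty: 14 × 0.75% × £1,344.00 = £141.12
Final settlement = outstanding balance + penalty = £1,162.4380… + £141.12 = £1,303.56

£1,303.56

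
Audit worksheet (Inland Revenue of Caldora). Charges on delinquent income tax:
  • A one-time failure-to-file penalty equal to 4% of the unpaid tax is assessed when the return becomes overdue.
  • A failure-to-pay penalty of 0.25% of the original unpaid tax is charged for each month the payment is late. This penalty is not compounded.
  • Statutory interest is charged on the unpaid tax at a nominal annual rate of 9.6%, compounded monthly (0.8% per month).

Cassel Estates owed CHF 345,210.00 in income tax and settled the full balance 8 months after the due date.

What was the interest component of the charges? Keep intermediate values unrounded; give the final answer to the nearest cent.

CHF 22,722.05

Interest: CHF 345,210.00 × ((1 + 0.008)^8 − 1) = CHF 345,210.00 × 0.0658210… = CHF 22,722.0538…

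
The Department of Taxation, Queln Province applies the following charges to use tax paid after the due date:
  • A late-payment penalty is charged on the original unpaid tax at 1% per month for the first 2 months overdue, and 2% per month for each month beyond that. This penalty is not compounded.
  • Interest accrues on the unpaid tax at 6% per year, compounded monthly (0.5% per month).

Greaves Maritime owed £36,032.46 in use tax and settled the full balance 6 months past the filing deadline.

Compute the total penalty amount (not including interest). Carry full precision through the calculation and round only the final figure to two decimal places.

Penalty, months 1–2: 2 × 1% × £36,032.46 = £720.65…
Penalty, months 3–6: 4 × 2% × £36,032.46 = £2,882.60…
Total penalty = £720.65… + £2,882.60… = £3,603.25

£3,603.25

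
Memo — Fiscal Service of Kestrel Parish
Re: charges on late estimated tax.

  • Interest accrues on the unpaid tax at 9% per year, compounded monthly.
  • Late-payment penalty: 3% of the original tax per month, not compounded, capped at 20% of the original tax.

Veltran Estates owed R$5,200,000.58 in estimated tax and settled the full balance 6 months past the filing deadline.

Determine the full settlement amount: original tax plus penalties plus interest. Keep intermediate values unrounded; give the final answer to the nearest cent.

Penalty: 6 × 3% × R$5,200,000.58 = R$936,000.10… (below the 20% cap of R$1,040,000.12…)
Interest (9%/yr ÷ 12 = 0.75%/month): R$5,200,000.58 × ((1 + 0.0075)^6 − 1) = R$238,431.6491…
Total = R$5,200,000.58 + R$936,000.1044 + R$238,431.6491… = R$6,374,432.33

R$6,374,432.33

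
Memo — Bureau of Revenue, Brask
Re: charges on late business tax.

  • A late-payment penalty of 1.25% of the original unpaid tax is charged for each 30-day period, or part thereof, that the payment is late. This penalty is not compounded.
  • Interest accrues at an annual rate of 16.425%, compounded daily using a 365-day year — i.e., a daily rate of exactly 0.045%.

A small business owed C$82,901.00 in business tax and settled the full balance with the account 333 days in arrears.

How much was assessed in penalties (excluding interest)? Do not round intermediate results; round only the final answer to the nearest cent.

C$12,435.15

Penalty periods: ⌈333/30⌉ = 12; penalty = 12 × 1.25% × C$82,901.00 = C$12,435.15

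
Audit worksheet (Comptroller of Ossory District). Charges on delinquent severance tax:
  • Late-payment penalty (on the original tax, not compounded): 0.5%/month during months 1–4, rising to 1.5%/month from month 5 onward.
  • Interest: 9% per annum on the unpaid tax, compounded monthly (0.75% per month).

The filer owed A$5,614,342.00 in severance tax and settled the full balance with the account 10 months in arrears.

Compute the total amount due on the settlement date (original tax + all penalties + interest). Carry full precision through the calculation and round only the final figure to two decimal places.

A$6,667,494.56

Penalty, months 1–4: 4 × 0.5% × A$5,614,342.00 = A$112,286.84
Penalty, months 5–10: 6 × 1.5% × A$5,614,342.00 = A$505,290.78
Interest: A$5,614,342.00 × ((1 + 0.0075)^10 − 1) = A$5,614,342.00 × 0.0775825… = A$435,574.9435…
Total = A$5,614,342.00 + A$617,577.6200 + A$435,574.9435… = A$6,667,494.56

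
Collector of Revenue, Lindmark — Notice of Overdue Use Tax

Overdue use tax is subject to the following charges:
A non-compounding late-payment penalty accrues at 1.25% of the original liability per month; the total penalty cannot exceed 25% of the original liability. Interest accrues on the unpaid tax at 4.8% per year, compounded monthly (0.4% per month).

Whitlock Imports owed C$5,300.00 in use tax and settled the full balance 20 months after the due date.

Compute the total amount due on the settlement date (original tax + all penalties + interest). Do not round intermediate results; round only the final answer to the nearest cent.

C$7,065.51

Penalty (uncapped): 20 × 1.25% × C$5,300.00 = C$1,325.00; cap = 25% × C$5,300.00 = C$1,325.00 → penalty = C$1,325.00
Interest: C$5,300.00 × ((1 + 0.004)^20 − 1) = C$5,300.00 × 0.0831142… = C$440.5053…
Total = C$5,300.00 + C$1,325.0000 + C$440.5053… = C$7,065.51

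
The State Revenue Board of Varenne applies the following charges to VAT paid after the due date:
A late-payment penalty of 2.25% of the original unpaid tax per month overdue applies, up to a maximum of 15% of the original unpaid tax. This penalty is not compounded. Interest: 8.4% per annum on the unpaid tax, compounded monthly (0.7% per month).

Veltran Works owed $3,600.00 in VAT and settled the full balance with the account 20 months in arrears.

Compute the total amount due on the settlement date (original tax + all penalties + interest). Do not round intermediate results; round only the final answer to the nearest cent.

$4,678.97

Penalty (uncapped): 20 × 2.25% × $3,600.00 = $1,620.00; cap = 15% × $3,600.00 = $540.00 → penalty = $540.00
Interest: $3,600.00 × ((1 + 0.007)^20 − 1) = $3,600.00 × 0.1497129… = $538.9665…
Total = $3,600.00 + $540.0000 + $538.9665… = $4,678.97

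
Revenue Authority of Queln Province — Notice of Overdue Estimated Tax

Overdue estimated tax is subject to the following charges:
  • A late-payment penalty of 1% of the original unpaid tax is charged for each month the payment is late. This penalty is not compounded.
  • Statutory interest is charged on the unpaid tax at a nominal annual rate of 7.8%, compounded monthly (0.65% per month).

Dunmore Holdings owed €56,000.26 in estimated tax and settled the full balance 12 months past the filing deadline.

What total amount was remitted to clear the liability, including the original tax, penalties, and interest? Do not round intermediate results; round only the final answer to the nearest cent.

€67,247.90

Late-payment penalty = 1% × €56,000.26 × 12 mo = €6,720.03…
Interest: €56,000.26 × ((1 + 0.0065)^12 − 1) = €56,000.26 × 0.0808498… = €4,527.6104…
Total = €56,000.26 + €6,720.0312 + €4,527.6104… = €67,247.90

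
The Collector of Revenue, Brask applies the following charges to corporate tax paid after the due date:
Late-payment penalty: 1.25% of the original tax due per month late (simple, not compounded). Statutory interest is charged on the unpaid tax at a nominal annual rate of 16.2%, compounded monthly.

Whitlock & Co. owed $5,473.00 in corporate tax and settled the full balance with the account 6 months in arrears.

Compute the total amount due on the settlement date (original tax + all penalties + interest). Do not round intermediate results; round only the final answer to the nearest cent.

$6,342.02

Late-payment penalty: 6 × 1.25% × $5,473.00 = $410.48…
Interest (16.2%/yr ÷ 12 = 1.35%/month): $5,473.00 × ((1 + 0.0135)^6 − 1) = $458.5469…
Total = $5,473.00 + $410.4750 + $458.5469… = $6,342.02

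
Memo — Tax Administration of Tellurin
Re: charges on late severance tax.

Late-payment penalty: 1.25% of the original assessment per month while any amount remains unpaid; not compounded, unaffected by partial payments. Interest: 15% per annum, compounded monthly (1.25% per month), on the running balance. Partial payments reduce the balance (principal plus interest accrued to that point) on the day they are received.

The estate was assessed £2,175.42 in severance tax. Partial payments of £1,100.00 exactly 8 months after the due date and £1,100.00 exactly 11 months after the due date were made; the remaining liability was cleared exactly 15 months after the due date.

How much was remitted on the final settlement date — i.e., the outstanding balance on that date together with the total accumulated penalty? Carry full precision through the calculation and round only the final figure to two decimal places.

Balance at month 8: £2,175.4200 × (1 + 0.0125)^8 = £2,402.7212…
After £1,100.00 payment: £2,402.7212… − £1,100.00 = £1,302.7212…
Balance at month 11: £1,302.7212… × (1 + 0.0125)^3 = £1,352.1864…
After £1,100.00 payment: £1,352.1864… − £1,100.00 = £252.1864…
Balance at month 15: £252.1864… × (1 + 0.0125)^4 = £265.0341…
Penalty: 15 × 1.25% × £2,175.42 = £407.89…
Final settlement = outstanding balance + penalty = £265.0341… + £407.89… = £672.93

£672.93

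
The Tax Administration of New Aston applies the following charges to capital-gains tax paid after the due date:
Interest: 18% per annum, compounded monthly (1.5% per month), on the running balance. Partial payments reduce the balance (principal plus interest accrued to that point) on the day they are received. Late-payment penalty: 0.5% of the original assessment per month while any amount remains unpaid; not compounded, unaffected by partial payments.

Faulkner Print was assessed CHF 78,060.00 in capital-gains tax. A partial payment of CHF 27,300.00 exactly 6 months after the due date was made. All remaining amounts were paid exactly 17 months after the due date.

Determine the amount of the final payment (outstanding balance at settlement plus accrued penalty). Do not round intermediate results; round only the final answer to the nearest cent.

Balance at month 6: CHF 78,060.0000 × (1 + 0.015)^6 = CHF 85,354.1812…
After CHF 27,300.00 payment: CHF 85,354.1812… − CHF 27,300.00 = CHF 58,054.1812…
Balance at month 17: CHF 58,054.1812… × (1 + 0.015)^11 = CHF 68,384.8610…
Penalty: 17 × 0.5% × CHF 78,060.00 = CHF 6,635.10
Final settlement = outstanding balance + penalty = CHF 68,384.8610… + CHF 6,635.10 = CHF 75,019.96

CHF 75,019.96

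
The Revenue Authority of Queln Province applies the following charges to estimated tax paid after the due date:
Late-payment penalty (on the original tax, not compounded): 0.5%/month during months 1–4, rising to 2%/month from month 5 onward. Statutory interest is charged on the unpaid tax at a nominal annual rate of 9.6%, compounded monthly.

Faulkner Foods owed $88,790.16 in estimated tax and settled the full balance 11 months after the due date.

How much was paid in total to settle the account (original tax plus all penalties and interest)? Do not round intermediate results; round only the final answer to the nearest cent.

Penalty, months 1–4: 4 × 0.5% × $88,790.16 = $1,775.80…
Penalty, months 5–11: 7 × 2% × $88,790.16 = $12,430.62…
Interest (9.6%/yr ÷ 12 = 0.8%/month): $88,790.16 × ((1 + 0.008)^11 − 1) = $8,133.6978…
Total = $88,790.16 + $14,206.4256 + $8,133.6978… = $111,130.28

$111,130.28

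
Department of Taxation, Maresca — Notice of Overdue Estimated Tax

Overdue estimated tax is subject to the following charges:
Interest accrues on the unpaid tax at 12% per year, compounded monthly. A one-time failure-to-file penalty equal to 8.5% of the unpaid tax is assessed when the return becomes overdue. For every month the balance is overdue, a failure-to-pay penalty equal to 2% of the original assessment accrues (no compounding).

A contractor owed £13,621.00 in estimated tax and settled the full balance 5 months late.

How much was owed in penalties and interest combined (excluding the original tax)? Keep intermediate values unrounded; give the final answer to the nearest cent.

Failure-to-file penalty: 8.5% × £13,621.00 = £1,157.79…
Failure-to-pay penalty: 5 × 2% × £13,621.00 = £1,362.10
Interest (12%/yr ÷ 12 = 1%/month): £13,621.00 × ((1 + 0.01)^5 − 1) = £694.8079…
Penalties + interest = £2,519.8850 + £694.8079… = £3,214.69

£3,214.69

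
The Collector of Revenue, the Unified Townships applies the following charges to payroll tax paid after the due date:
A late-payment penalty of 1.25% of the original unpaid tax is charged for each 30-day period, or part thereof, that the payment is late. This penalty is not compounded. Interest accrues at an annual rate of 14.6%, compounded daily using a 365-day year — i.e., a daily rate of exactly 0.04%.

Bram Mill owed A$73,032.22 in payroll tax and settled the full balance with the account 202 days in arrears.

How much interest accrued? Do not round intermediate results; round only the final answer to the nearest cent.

Interest: A$73,032.22 × ((1 + 0.0004)^202 − 1) = A$73,032.22 × 0.08413653… = A$6,144.6775…

A$6,144.68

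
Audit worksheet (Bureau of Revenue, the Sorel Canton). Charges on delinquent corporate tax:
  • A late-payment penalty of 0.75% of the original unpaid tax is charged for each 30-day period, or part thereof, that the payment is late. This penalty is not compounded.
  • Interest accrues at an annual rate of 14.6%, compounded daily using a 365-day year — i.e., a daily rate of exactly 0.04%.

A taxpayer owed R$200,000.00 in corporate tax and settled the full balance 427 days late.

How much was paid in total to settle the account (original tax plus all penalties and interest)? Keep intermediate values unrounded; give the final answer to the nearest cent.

R$259,742.59

Penalty periods: ⌈427/30⌉ = 15; penalty = 15 × 0.75% × R$200,000.00 = R$22,500.00
Interest: R$200,000.00 × ((1 + 0.0004)^427 − 1) = R$200,000.00 × 0.18621296… = R$37,242.5927…
Total = R$200,000.00 + R$22,500.0000 + R$37,242.5927… = R$259,742.59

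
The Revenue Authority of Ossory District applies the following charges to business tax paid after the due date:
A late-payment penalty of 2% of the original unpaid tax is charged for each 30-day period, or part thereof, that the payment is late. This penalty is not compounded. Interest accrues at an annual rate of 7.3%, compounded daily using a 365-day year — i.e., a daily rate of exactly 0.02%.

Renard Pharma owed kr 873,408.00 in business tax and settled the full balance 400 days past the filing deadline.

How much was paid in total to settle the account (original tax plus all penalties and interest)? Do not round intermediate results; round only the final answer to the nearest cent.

Penalty periods: ⌈400/30⌉ = 14; penalty = 14 × 2% × kr 873,408.00 = kr 244,554.24
Interest: kr 873,408.00 × ((1 + 0.0002)^400 − 1) = kr 873,408.00 × 0.08327840… = kr 72,736.0230…
Total = kr 873,408.00 + kr 244,554.2400 + kr 72,736.0230… = kr 1,190,698.26

kr 1,190,698.26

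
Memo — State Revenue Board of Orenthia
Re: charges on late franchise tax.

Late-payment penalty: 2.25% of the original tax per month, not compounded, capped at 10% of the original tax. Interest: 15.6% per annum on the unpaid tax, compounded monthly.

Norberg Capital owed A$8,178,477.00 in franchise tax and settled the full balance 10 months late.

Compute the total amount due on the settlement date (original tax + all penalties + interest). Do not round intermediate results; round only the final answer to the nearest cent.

Penalty (uncapped): 10 × 2.25% × A$8,178,477.00 = A$1,840,157.33…; cap = 10% × A$8,178,477.00 = A$817,847.70 → penalty = A$817,847.70
Interest (15.6%/yr ÷ 12 = 1.3%/month): A$8,178,477.00 × ((1 + 0.013)^10 − 1) = A$1,127,605.3278…
Total = A$8,178,477.00 + A$817,847.7000 + A$1,127,605.3278… = A$10,123,930.03

A$10,123,930.03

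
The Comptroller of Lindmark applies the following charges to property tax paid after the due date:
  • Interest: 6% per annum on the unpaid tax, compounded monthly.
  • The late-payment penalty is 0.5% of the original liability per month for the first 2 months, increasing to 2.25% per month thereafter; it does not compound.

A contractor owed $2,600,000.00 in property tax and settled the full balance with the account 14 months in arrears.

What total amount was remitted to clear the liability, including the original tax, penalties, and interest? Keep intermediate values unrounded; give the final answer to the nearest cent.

Penalty, months 1–2: 2 × 0.5% × $2,600,000.00 = $26,000.00
Penalty, months 3–14: 12 × 2.25% × $2,600,000.00 = $702,000.00
Interest (6%/yr ÷ 12 = 0.5%/month): $2,600,000.00 × ((1 + 0.005)^14 − 1) = $188,034.9430…
Total = $2,600,000.00 + $728,000.0000 + $188,034.9430… = $3,516,034.94

$3,516,034.94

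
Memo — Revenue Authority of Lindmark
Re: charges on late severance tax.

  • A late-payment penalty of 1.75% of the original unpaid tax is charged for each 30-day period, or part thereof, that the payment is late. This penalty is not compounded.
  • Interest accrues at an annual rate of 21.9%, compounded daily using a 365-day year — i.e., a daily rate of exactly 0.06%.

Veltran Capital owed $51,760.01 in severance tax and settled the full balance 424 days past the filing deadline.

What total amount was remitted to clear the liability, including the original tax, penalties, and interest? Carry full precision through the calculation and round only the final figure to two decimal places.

$80,336.15

Penalty periods: ⌈424/30⌉ = 15; penalty = 15 × 1.75% × $51,760.01 = $13,587.00…
Interest: $51,760.01 × ((1 + 0.0006)^424 − 1) = $51,760.01 × 0.28958919… = $14,989.1394…
Total = $51,760.01 + $13,587.0026… + $14,989.1394… = $80,336.15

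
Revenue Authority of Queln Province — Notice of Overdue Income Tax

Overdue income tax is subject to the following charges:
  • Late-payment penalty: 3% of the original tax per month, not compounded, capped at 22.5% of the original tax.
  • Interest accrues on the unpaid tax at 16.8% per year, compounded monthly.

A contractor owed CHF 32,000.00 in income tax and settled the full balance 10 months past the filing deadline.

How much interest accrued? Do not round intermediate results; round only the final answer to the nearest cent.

Interest (16.8%/yr ÷ 12 = 1.4%/month): CHF 32,000.00 × ((1 + 0.014)^10 − 1) = CHF 4,773.0395…

CHF 4,773.04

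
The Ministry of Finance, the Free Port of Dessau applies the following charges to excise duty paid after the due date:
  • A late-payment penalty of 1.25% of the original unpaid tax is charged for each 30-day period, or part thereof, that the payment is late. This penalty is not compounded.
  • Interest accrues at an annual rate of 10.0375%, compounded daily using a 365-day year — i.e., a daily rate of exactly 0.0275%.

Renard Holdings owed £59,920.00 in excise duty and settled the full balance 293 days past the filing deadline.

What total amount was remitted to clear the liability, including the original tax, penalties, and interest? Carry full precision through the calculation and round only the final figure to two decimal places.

£72,437.18

Penalty periods: ⌈293/30⌉ = 10; penalty = 10 × 1.25% × £59,920.00 = £7,490.00
Interest: £59,920.00 × ((1 + 0.000275)^293 − 1) = £59,920.00 × 0.08389813… = £5,027.1760…
Total = £59,920.00 + £7,490.0000 + £5,027.1760… = £72,437.18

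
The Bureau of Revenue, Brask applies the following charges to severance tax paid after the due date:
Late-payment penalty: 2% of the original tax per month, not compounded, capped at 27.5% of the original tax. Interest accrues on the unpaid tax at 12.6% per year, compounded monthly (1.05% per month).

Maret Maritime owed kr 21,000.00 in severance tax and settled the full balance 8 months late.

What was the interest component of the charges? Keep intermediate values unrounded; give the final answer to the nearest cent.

kr 1,830.21

Interest: kr 21,000.00 × ((1 + 0.0105)^8 − 1) = kr 21,000.00 × 0.0871527… = kr 1,830.2064…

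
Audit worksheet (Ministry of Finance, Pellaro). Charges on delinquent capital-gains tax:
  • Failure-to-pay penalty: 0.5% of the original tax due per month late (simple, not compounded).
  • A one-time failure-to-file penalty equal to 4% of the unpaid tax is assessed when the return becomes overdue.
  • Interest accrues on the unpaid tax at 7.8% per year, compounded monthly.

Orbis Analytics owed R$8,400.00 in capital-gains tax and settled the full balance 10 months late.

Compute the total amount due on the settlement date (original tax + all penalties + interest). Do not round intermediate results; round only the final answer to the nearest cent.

Failure-to-file penalty: 4% × R$8,400.00 = R$336.00
Failure-to-pay penalty: 10 × 0.5% × R$8,400.00 = R$420.00
Interest (7.8%/yr ÷ 12 = 0.65%/month): R$8,400.00 × ((1 + 0.0065)^10 − 1) = R$562.2505…
Total = R$8,400.00 + R$756.0000 + R$562.2505… = R$9,718.25

R$9,718.25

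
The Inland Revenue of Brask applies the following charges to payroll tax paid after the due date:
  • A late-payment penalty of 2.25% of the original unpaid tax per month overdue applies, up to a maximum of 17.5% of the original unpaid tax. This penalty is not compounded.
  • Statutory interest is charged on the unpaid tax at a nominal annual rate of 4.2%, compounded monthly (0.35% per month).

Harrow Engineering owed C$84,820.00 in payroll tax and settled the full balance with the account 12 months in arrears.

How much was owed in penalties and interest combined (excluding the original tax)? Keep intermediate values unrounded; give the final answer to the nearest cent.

Penalty (uncapped): 12 × 2.25% × C$84,820.00 = C$22,901.40; cap = 17.5% × C$84,820.00 = C$14,843.50 → penalty = C$14,843.50
Interest: C$84,820.00 × ((1 + 0.0035)^12 − 1) = C$84,820.00 × 0.0428180… = C$3,631.8234…
Penalties + interest = C$14,843.5000 + C$3,631.8234… = C$18,475.32

C$18,475.32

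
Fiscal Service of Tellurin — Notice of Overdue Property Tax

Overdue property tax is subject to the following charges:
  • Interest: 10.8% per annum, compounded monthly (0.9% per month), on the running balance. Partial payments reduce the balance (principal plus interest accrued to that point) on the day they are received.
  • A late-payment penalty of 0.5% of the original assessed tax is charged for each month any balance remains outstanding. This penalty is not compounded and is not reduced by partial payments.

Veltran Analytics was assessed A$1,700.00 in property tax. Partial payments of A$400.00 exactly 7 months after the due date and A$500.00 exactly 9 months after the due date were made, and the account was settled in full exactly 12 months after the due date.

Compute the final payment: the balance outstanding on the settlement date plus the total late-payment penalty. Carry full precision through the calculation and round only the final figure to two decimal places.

A$1,063.02

Balance at month 7: A$1,700.0000 × (1 + 0.009)^7 = A$1,810.0355…
After A$400.00 payment: A$1,810.0355… − A$400.00 = A$1,410.0355…
Balance at month 9: A$1,410.0355… × (1 + 0.009)^2 = A$1,435.5303…
After A$500.00 payment: A$1,435.5303… − A$500.00 = A$935.5303…
Balance at month 12: A$935.5303… × (1 + 0.009)^3 = A$961.0177…
Penalty: 12 × 0.5% × A$1,700.00 = A$102.00
Final settlement = outstanding balance + penalty = A$961.0177… + A$102.00 = A$1,063.02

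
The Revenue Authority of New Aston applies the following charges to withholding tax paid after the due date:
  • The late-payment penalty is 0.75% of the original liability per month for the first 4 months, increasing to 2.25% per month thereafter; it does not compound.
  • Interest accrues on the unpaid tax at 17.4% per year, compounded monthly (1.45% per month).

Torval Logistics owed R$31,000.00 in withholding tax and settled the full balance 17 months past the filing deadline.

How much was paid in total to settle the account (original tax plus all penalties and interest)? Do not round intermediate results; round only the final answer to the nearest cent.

Penalty, months 1–4: 4 × 0.75% × R$31,000.00 = R$930.00
Penalty, months 5–17: 13 × 2.25% × R$31,000.00 = R$9,067.50
Interest: R$31,000.00 × ((1 + 0.0145)^17 − 1) = R$31,000.00 × 0.2772764… = R$8,595.5671…
Total = R$31,000.00 + R$9,997.5000 + R$8,595.5671… = R$49,593.07

R$49,593.07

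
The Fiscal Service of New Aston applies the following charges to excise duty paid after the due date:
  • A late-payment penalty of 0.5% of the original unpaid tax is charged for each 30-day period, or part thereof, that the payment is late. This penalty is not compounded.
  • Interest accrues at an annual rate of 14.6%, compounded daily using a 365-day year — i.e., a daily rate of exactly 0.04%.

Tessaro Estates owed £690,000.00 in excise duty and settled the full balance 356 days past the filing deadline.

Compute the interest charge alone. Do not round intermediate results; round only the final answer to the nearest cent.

Interest: £690,000.00 × ((1 + 0.0004)^356 − 1) = £690,000.00 × 0.15300494… = £105,573.4101…

£105,573.41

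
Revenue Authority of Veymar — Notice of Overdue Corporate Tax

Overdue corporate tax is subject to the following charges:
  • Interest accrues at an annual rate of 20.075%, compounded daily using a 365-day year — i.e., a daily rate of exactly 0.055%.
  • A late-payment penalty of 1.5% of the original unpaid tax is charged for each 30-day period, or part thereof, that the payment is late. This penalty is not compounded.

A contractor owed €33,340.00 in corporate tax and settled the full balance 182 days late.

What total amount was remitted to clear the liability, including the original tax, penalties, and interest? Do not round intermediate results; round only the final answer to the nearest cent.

€40,349.77

Penalty periods: ⌈182/30⌉ = 7; penalty = 7 × 1.5% × €33,340.00 = €3,500.70
Interest: €33,340.00 × ((1 + 0.00055)^182 − 1) = €33,340.00 × 0.10525103… = €3,509.0692…
Total = €33,340.00 + €3,500.7000 + €3,509.0692… = €40,349.77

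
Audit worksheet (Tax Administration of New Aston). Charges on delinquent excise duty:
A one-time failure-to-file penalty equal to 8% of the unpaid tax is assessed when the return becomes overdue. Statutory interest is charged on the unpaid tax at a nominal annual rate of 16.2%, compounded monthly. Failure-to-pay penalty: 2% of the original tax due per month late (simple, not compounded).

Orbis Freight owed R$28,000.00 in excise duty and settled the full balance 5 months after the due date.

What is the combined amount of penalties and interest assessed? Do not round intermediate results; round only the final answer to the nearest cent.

Failure-to-file penalty: 8% × R$28,000.00 = R$2,240.00
Failure-to-pay penalty = 2% × R$28,000.00 × 5 mo = R$2,800.00
Interest (16.2%/yr ÷ 12 = 1.35%/month): R$28,000.00 × ((1 + 0.0135)^5 − 1) = R$1,941.7236…
Penalties + interest = R$5,040.0000 + R$1,941.7236… = R$6,981.72

R$6,981.72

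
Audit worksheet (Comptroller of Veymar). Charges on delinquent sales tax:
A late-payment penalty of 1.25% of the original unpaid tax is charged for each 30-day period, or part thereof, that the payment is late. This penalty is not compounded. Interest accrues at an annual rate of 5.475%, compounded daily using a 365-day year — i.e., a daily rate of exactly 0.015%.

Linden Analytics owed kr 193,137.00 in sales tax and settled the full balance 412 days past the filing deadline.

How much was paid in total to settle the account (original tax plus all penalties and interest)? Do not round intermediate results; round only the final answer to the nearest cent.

Penalty periods: ⌈412/30⌉ = 14; penalty = 14 × 1.25% × kr 193,137.00 = kr 33,798.98…
Interest: kr 193,137.00 × ((1 + 0.00015)^412 − 1) = kr 193,137.00 × 0.06374464… = kr 12,311.4492…
Total = kr 193,137.00 + kr 33,798.9750 + kr 12,311.4492… = kr 239,247.42

kr 239,247.42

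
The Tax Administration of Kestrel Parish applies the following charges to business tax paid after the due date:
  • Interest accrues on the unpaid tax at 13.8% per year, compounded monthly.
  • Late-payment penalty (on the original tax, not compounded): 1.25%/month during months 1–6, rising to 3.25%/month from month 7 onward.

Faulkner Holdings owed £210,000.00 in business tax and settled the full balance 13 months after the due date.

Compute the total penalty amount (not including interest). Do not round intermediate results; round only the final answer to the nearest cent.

£63,525.00

Penalty, months 1–6: 6 × 1.25% × £210,000.00 = £15,750.00
Penalty, months 7–13: 7 × 3.25% × £210,000.00 = £47,775.00
Total penalty = £15,750.00 + £47,775.00 = £63,525.00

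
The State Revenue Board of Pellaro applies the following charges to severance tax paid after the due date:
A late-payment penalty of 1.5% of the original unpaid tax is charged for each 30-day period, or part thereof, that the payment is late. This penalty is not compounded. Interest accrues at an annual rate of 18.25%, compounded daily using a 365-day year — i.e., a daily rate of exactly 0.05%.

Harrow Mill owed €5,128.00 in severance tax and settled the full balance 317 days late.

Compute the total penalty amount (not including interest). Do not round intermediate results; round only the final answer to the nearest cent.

€846.12

Penalty periods: ⌈317/30⌉ = 11; penalty = 11 × 1.5% × €5,128.00 = €846.12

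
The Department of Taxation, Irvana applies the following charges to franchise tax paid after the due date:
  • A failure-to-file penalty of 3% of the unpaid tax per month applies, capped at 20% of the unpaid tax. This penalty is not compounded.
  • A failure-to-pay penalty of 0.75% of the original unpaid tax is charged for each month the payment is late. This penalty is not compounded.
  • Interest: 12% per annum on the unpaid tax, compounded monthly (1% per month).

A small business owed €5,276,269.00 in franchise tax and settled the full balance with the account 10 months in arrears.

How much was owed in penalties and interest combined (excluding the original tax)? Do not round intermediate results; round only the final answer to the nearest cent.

€2,002,988.45

Failure-to-file: 10 × 3% × €5,276,269.00 = €1,582,880.70, capped at 20% × €5,276,269.00 = €1,055,253.80
Failure-to-pay penalty = 0.75% × €5,276,269.00 × 10 mo = €395,720.18…
Interest: €5,276,269.00 × ((1 + 0.01)^10 − 1) = €5,276,269.00 × 0.1046221… = €552,014.4770…
Penalties + interest = €1,450,973.9750 + €552,014.4770… = €2,002,988.45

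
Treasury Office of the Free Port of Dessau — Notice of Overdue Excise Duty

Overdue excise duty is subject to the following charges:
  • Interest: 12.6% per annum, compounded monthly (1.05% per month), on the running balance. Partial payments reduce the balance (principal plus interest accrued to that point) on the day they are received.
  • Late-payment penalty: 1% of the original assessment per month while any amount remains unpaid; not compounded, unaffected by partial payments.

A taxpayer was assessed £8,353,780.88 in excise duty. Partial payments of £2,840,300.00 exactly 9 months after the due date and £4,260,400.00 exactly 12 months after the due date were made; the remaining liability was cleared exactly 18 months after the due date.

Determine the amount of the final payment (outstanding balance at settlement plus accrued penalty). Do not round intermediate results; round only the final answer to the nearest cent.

Balance at month 9: £8,353,780.8800 × (1 + 0.0105)^9 = £9,177,194.5847…
After £2,840,300.00 payment: £9,177,194.5847… − £2,840,300.00 = £6,336,894.5847…
Balance at month 12: £6,336,894.5847… × (1 + 0.0105)^3 = £6,538,610.0278…
After £4,260,400.00 payment: £6,538,610.0278… − £4,260,400.00 = £2,278,210.0278…
Balance at month 18: £2,278,210.0278… × (1 + 0.0105)^6 = £2,425,558.0127…
Penalty: 18 × 1% × £8,353,780.88 = £1,503,680.56…
Final settlement = outstanding balance + penalty = £2,425,558.0127… + £1,503,680.56… = £3,929,238.57

£3,929,238.57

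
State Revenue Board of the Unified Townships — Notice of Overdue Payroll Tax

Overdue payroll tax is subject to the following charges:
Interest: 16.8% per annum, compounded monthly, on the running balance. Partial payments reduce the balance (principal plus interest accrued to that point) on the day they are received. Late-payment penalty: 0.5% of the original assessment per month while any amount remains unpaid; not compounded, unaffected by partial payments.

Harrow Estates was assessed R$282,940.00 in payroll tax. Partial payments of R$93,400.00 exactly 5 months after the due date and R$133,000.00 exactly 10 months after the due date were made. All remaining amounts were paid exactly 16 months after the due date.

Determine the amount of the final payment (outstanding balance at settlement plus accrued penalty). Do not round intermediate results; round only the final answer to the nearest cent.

R$122,659.41

Monthly rate = 16.8% ÷ 12 = 1.4%
Balance at month 5: R$282,940.0000 × (1 + 0.014)^5 = R$303,308.1808…
After R$93,400.00 payment: R$303,308.1808… − R$93,400.00 = R$209,908.1808…
Balance at month 10: R$209,908.1808… × (1 + 0.014)^5 = R$225,018.9738…
After R$133,000.00 payment: R$225,018.9738… − R$133,000.00 = R$92,018.9738…
Balance at month 16: R$92,018.9738… × (1 + 0.014)^6 = R$100,024.2067…
Penalty: 16 × 0.5% × R$282,940.00 = R$22,635.20
Final settlement = outstanding balance + penalty = R$100,024.2067… + R$22,635.20 = R$122,659.41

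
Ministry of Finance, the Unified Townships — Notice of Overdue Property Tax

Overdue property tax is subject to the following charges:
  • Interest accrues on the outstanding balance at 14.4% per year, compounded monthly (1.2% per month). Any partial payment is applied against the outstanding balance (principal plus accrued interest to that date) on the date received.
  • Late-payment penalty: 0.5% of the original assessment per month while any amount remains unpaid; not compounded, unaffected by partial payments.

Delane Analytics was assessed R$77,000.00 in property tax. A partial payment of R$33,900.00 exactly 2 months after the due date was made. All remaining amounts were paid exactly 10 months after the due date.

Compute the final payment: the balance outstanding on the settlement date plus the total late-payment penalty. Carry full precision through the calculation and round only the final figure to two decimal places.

Balance at month 2: R$77,000.0000 × (1 + 0.012)^2 = R$78,859.0880
After R$33,900.00 payment: R$78,859.0880 − R$33,900.00 = R$44,959.0880
Balance at month 10: R$44,959.0880 × (1 + 0.012)^8 = R$49,460.8520…
Penalty: 10 × 0.5% × R$77,000.00 = R$3,850.00
Final settlement = outstanding balance + penalty = R$49,460.8520… + R$3,850.00 = R$53,310.85

R$53,310.85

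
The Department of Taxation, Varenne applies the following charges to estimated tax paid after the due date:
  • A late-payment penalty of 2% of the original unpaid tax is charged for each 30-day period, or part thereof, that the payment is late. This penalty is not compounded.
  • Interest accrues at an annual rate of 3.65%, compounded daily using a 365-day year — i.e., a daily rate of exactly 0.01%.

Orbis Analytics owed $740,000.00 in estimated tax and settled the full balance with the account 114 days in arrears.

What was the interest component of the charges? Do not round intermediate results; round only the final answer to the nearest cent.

Interest: $740,000.00 × ((1 + 0.0001)^114 − 1) = $740,000.00 × 0.01146465… = $8,483.8418…

$8,483.84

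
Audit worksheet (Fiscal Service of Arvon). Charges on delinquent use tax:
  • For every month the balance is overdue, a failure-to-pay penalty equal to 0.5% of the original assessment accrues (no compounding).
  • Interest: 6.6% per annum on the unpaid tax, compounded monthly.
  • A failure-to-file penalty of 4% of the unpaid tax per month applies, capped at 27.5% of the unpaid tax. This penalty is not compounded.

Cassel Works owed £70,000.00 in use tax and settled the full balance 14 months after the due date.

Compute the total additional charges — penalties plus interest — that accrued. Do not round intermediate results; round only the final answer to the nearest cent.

£29,737.00

Failure-to-file: 14 × 4% × £70,000.00 = £39,200.00, capped at 27.5% × £70,000.00 = £19,250.00
Failure-to-pay penalty = 0.5% × £70,000.00 × 14 mo = £4,900.00
Interest (6.6%/yr ÷ 12 = 0.55%/month): £70,000.00 × ((1 + 0.0055)^14 − 1) = £5,586.9966…
Penalties + interest = £24,150.0000 + £5,586.9966… = £29,737.00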